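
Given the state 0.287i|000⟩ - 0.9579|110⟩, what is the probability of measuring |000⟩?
0.08237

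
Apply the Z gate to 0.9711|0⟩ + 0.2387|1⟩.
0.9711|0⟩ - 0.2387|1⟩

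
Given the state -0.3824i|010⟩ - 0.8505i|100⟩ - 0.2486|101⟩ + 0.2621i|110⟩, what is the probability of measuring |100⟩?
0.7234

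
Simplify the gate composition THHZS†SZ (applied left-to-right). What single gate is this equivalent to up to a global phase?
T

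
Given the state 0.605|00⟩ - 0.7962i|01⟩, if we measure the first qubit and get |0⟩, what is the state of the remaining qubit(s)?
0.605|0⟩ - 0.7962i|1⟩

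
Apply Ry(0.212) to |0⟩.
0.9944|0⟩ + 0.1058|1⟩

Ry(0.212) = [[cos(θ/2), −sin(θ/2)], [sin(θ/2), cos(θ/2)]]; θ = 0.212, cos(θ/2) ≈ 0.994387, sin(θ/2) ≈ 0.105802.
With a = amp(|0⟩) = 1 and b = amp(|1⟩) = 0:
new amp(|0⟩) = (0.994387)·a + (-0.105802)·b = 0.9944
new amp(|1⟩) = (0.105802)·a + (0.994387)·b = 0.1058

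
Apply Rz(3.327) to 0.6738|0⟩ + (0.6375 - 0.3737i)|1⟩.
(-0.06237 - 0.6709i)|0⟩ + (0.3131 + 0.6694i)|1⟩

Rz(3.327) = [[e^(−iθ/2), 0], [0, e^(iθ/2)]] with e^(±iθ/2) = cos(θ/2) ± i·sin(θ/2); θ = 3.327, cos(θ/2) ≈ -0.0925709, sin(θ/2) ≈ 0.995706.
With a = amp(|0⟩) = 0.6738 and b = amp(|1⟩) = (0.6375 - 0.3737i):
new amp(|0⟩) = (-0.0925709 - 0.995706i)·a = (-0.06237 - 0.6709i)
new amp(|1⟩) = (-0.0925709 + 0.995706i)·b = (0.3131 + 0.6694i)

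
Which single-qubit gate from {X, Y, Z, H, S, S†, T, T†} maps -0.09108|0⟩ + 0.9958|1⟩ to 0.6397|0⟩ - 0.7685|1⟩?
H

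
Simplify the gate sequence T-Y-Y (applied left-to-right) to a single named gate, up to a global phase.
T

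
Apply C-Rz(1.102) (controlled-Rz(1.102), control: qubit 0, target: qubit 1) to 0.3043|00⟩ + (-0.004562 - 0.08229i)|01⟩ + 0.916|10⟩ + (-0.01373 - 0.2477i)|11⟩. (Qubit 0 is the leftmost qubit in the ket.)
0.3043|00⟩ + (-0.004562 - 0.08229i)|01⟩ + (0.7804 - 0.4796i)|10⟩ + (0.118 - 0.2182i)|11⟩

C-Rz(1.102) leaves the control-|0⟩ kets |00⟩, |01⟩ unchanged and applies Rz(1.102) to qubit 1 on the control-|1⟩ pair (|10⟩, |11⟩).
Rz(1.102) = [[e^(−iθ/2), 0], [0, e^(iθ/2)]] with e^(±iθ/2) = cos(θ/2) ± i·sin(θ/2); θ = 1.102, cos(θ/2) ≈ 0.852001, sin(θ/2) ≈ 0.523539.
With a = amp(|10⟩) = 0.916 and b = amp(|11⟩) = (-0.01373 - 0.2477i):
new amp(|10⟩) = (0.852001 - 0.523539i)·a = (0.7804 - 0.4796i)
new amp(|11⟩) = (0.852001 + 0.523539i)·b = (0.118 - 0.2182i)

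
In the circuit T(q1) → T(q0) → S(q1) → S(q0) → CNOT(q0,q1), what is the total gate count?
5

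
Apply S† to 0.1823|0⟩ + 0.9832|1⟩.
0.1823|0⟩ - 0.9832i|1⟩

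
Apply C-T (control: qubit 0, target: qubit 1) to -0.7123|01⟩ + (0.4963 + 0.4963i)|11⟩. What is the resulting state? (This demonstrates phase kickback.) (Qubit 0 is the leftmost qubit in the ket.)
-0.7123|01⟩ + 0.7019i|11⟩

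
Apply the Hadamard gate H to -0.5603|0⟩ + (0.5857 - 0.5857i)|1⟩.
(0.01796 - 0.4142i)|0⟩ + (-0.8103 + 0.4142i)|1⟩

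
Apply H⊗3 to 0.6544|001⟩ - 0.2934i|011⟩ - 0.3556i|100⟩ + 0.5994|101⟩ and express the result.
(0.4433 - 0.2295i)|000⟩ + (-0.4433 - 0.02199i)|001⟩ + (0.4433 - 0.02199i)|010⟩ + (-0.4433 - 0.2295i)|011⟩ + (0.01945 + 0.02199i)|100⟩ + (-0.01945 + 0.2295i)|101⟩ + (0.01945 + 0.2295i)|110⟩ + (-0.01945 + 0.02199i)|111⟩

H⊗3 gives amp(|y⟩) = (1/2√2) Σ_x (−1)^(x·y) amp(|x⟩), where x·y is the number of positions in which both x and y have a 1.
|000⟩: (0.6544 - 0.2934i - 0.3556i + 0.5994)/(2√2) = (0.4433 - 0.2295i)
|001⟩: (-0.6544 + 0.2934i - 0.3556i - 0.5994)/(2√2) = (-0.4433 - 0.02199i)
|010⟩: (0.6544 + 0.2934i - 0.3556i + 0.5994)/(2√2) = (0.4433 - 0.02199i)
|011⟩: (-0.6544 - 0.2934i - 0.3556i - 0.5994)/(2√2) = (-0.4433 - 0.2295i)
|100⟩: (0.6544 - 0.2934i + 0.3556i - 0.5994)/(2√2) = (0.01945 + 0.02199i)
|101⟩: (-0.6544 + 0.2934i + 0.3556i + 0.5994)/(2√2) = (-0.01945 + 0.2295i)
|110⟩: (0.6544 + 0.2934i + 0.3556i - 0.5994)/(2√2) = (0.01945 + 0.2295i)
|111⟩: (-0.6544 - 0.2934i + 0.3556i + 0.5994)/(2√2) = (-0.01945 + 0.02199i)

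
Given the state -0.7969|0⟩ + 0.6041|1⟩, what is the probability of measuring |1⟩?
0.3649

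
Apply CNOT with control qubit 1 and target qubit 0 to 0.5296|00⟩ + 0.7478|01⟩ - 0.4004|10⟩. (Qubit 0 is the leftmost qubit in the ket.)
0.5296|00⟩ - 0.4004|10⟩ + 0.7478|11⟩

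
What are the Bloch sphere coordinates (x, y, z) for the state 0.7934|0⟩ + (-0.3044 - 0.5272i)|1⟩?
(-0.483, -0.8366, 0.2589)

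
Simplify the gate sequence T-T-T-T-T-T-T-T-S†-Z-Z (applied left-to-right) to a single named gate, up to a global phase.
S†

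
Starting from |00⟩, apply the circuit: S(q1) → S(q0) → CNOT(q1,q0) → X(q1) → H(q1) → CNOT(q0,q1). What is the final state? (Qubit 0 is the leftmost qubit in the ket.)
1/√2|00⟩ - 1/√2|01⟩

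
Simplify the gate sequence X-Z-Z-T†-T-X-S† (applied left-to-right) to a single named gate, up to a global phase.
S†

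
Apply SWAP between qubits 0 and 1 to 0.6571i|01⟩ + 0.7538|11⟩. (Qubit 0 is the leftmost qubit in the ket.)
0.6571i|10⟩ + 0.7538|11⟩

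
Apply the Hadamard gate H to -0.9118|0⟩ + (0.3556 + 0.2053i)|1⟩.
(-0.3933 + 0.1452i)|0⟩ + (-0.8962 - 0.1452i)|1⟩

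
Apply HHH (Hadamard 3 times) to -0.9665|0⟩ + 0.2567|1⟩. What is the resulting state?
-0.5019|0⟩ - 0.8649|1⟩

H² = I, so H^3 = H: a single Hadamard. With (a, b) = (-0.9665, 0.2567), H gives ((a + b)/√2, (a − b)/√2) = (-0.5019, -0.8649).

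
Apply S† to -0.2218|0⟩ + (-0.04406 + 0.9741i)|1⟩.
-0.2218|0⟩ + (0.9741 + 0.04406i)|1⟩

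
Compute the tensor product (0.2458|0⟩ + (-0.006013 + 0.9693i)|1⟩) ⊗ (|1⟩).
0.2458|01⟩ + (-0.006013 + 0.9693i)|11⟩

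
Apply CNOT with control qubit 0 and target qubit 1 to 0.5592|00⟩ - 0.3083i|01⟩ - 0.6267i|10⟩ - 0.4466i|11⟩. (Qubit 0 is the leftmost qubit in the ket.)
0.5592|00⟩ - 0.3083i|01⟩ - 0.4466i|10⟩ - 0.6267i|11⟩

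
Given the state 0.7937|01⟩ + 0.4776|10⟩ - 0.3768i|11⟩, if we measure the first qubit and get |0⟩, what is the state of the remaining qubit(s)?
|1⟩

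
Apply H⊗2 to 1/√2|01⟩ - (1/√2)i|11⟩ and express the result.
(1/√8 - (1/√8)i)|00⟩ + (-1/√8 + (1/√8)i)|01⟩ + (1/√8 + (1/√8)i)|10⟩ + (-1/√8 - (1/√8)i)|11⟩

H⊗2 gives amp(|y⟩) = (1/2) Σ_x (−1)^(x·y) amp(|x⟩), where x·y is the number of positions in which both x and y have a 1.
|00⟩: (1/√2 - (1/√2)i)/2 = (1/√8 - (1/√8)i)
|01⟩: (-1/√2 + (1/√2)i)/2 = (-1/√8 + (1/√8)i)
|10⟩: (1/√2 + (1/√2)i)/2 = (1/√8 + (1/√8)i)
|11⟩: (-1/√2 - (1/√2)i)/2 = (-1/√8 - (1/√8)i)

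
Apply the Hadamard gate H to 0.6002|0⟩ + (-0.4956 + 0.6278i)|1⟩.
(0.07396 + 0.4439i)|0⟩ + (0.7748 - 0.4439i)|1⟩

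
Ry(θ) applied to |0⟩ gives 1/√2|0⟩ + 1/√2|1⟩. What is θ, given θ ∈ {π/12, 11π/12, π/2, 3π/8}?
π/2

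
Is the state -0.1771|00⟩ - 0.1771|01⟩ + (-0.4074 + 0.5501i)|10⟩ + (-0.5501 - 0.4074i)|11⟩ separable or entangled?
Entangled

Writing the state as a|00⟩ + b|01⟩ + c|10⟩ + d|11⟩, it is a product state iff ad − bc = 0.
Here (a, b, c, d) = (-0.1771, -0.1771, (-0.4074 + 0.5501i), (-0.5501 - 0.4074i)): ad − bc = (-0.1771)(-0.5501 - 0.4074i) − (-0.1771)(-0.4074 + 0.5501i) = (0.02527 + 0.1696i) ≠ 0, so the state is entangled.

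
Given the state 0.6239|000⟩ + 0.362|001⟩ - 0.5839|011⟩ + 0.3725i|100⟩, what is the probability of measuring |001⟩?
0.131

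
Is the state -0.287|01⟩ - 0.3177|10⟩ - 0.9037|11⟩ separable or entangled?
Entangled

Writing the state as a|00⟩ + b|01⟩ + c|10⟩ + d|11⟩, it is a product state iff ad − bc = 0.
Here (a, b, c, d) = (0, -0.287, -0.3177, -0.9037): ad − bc = (0)(-0.9037) − (-0.287)(-0.3177) = -0.09118 ≠ 0, so the state is entangled.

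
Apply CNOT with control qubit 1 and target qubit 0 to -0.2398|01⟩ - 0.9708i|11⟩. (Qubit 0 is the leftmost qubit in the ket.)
-0.9708i|01⟩ - 0.2398|11⟩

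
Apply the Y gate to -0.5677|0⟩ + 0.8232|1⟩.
-0.8232i|0⟩ - 0.5677i|1⟩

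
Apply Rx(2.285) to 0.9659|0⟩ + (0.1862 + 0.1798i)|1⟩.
(0.5647 - 0.1694i)|0⟩ + (0.07733 - 0.804i)|1⟩

Rx(2.285) = [[cos(θ/2), −i·sin(θ/2)], [−i·sin(θ/2), cos(θ/2)]]; θ = 2.285, cos(θ/2) ≈ 0.415322, sin(θ/2) ≈ 0.909675.
With a = amp(|0⟩) = 0.9659 and b = amp(|1⟩) = (0.1862 + 0.1798i):
new amp(|0⟩) = (0.415322)·a + (-0.909675i)·b = (0.5647 - 0.1694i)
new amp(|1⟩) = (-0.909675i)·a + (0.415322)·b = (0.07733 - 0.804i)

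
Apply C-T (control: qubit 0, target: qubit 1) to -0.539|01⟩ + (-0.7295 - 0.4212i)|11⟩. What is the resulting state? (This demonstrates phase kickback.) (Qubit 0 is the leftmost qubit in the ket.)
-0.539|01⟩ + (-0.218 - 0.8137i)|11⟩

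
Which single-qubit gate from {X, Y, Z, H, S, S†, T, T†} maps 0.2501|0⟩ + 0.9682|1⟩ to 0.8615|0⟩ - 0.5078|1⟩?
H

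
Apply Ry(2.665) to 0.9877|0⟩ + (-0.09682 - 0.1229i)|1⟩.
(0.3272 + 0.1194i)|0⟩ + (0.9369 - 0.02901i)|1⟩

Ry(2.665) = [[cos(θ/2), −sin(θ/2)], [sin(θ/2), cos(θ/2)]]; θ = 2.665, cos(θ/2) ≈ 0.236047, sin(θ/2) ≈ 0.971742.
With a = amp(|0⟩) = 0.9877 and b = amp(|1⟩) = (-0.09682 - 0.1229i):
new amp(|0⟩) = (0.236047)·a + (-0.971742)·b = (0.3272 + 0.1194i)
new amp(|1⟩) = (0.971742)·a + (0.236047)·b = (0.9369 - 0.02901i)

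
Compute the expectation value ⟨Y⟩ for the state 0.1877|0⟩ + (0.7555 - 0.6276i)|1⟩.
-0.2356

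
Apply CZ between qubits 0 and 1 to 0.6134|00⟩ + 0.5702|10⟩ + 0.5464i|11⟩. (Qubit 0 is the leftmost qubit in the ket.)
0.6134|00⟩ + 0.5702|10⟩ - 0.5464i|11⟩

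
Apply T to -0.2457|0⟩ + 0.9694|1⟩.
-0.2457|0⟩ + (0.6855 + 0.6855i)|1⟩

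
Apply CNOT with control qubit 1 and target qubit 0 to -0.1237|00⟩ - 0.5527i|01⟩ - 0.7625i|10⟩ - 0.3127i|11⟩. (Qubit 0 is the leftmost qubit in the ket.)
-0.1237|00⟩ - 0.3127i|01⟩ - 0.7625i|10⟩ - 0.5527i|11⟩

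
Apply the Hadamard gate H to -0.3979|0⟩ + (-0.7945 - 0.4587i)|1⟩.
(-0.8432 - 0.3243i)|0⟩ + (0.2804 + 0.3243i)|1⟩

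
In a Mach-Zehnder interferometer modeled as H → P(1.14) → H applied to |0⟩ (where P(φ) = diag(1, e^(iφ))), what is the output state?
(0.7088 + 0.4543i)|0⟩ + (0.2912 - 0.4543i)|1⟩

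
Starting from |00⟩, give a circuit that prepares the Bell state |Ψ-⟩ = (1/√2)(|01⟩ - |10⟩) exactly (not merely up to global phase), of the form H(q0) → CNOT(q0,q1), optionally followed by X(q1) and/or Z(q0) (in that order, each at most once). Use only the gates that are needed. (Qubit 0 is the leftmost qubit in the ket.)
H(q0) → CNOT(q0,q1) → X(q1) → Z(q0)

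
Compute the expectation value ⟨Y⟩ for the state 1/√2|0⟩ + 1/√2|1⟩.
0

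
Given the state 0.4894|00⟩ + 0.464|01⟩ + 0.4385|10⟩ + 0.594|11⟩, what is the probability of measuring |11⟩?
0.3528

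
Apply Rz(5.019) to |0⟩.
(-0.8068 - 0.5908i)|0⟩

Rz(5.019) = [[e^(−iθ/2), 0], [0, e^(iθ/2)]] with e^(±iθ/2) = cos(θ/2) ± i·sin(θ/2); θ = 5.019, cos(θ/2) ≈ -0.806793, sin(θ/2) ≈ 0.590834.
With a = amp(|0⟩) = 1 and b = amp(|1⟩) = 0:
new amp(|0⟩) = (-0.806793 - 0.590834i)·a = (-0.8068 - 0.5908i)
new amp(|1⟩) = (-0.806793 + 0.590834i)·b = 0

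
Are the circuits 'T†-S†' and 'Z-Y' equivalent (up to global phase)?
No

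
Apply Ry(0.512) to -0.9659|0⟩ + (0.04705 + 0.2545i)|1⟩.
(-0.9463 - 0.06444i)|0⟩ + (-0.1991 + 0.2462i)|1⟩

Ry(0.512) = [[cos(θ/2), −sin(θ/2)], [sin(θ/2), cos(θ/2)]]; θ = 0.512, cos(θ/2) ≈ 0.967411, sin(θ/2) ≈ 0.253213.
With a = amp(|0⟩) = -0.9659 and b = amp(|1⟩) = (0.04705 + 0.2545i):
new amp(|0⟩) = (0.967411)·a + (-0.253213)·b = (-0.9463 - 0.06444i)
new amp(|1⟩) = (0.253213)·a + (0.967411)·b = (-0.1991 + 0.2462i)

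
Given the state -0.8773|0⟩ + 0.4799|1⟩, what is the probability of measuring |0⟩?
0.7697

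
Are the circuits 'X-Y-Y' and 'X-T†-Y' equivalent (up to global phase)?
No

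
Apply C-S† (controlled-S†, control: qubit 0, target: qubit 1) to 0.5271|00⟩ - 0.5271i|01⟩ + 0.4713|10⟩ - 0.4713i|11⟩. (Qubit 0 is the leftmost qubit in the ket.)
0.5271|00⟩ - 0.5271i|01⟩ + 0.4713|10⟩ - 0.4713|11⟩

C-S† leaves the control-|0⟩ kets |00⟩, |01⟩ unchanged and applies S† to qubit 1 on the control-|1⟩ pair (|10⟩, |11⟩).
S† = [[1, 0], [0, -i]].
With a = amp(|10⟩) = 0.4713 and b = amp(|11⟩) = -0.4713i:
new amp(|10⟩) = (1)·a = 0.4713
new amp(|11⟩) = (-i)·b = -0.4713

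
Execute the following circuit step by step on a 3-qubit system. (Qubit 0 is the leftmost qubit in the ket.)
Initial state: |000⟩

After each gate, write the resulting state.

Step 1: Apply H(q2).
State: 1/√2|000⟩ + 1/√2|001⟩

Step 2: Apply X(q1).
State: 1/√2|010⟩ + 1/√2|011⟩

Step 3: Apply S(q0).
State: 1/√2|010⟩ + 1/√2|011⟩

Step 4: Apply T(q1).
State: (1/2 + (1/2)i)|010⟩ + (1/2 + (1/2)i)|011⟩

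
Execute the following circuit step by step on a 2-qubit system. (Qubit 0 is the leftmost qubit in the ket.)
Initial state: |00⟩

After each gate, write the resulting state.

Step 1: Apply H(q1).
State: 1/√2|00⟩ + 1/√2|01⟩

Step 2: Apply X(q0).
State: 1/√2|10⟩ + 1/√2|11⟩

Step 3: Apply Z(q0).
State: -1/√2|10⟩ - 1/√2|11⟩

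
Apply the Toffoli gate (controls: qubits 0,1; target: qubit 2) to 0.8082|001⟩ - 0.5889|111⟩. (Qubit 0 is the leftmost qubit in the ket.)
0.8082|001⟩ - 0.5889|110⟩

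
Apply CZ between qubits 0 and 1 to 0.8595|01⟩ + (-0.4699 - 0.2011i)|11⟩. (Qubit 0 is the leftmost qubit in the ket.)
0.8595|01⟩ + (0.4699 + 0.2011i)|11⟩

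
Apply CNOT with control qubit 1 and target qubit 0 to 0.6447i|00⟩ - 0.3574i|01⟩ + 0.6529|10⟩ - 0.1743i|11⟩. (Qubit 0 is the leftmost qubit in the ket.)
0.6447i|00⟩ - 0.1743i|01⟩ + 0.6529|10⟩ - 0.3574i|11⟩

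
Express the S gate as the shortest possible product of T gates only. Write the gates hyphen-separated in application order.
T-T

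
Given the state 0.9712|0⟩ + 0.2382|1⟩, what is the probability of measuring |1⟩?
0.05674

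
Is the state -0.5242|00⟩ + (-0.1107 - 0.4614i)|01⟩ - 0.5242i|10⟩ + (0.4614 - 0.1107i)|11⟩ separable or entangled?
Separable

Writing the state as a|00⟩ + b|01⟩ + c|10⟩ + d|11⟩, it is a product state iff ad − bc = 0.
Here (a, b, c, d) = (-0.5242, (-0.1107 - 0.4614i), -0.5242i, (0.4614 - 0.1107i)): ad − bc = (-0.5242)(0.4614 - 0.1107i) − (-0.1107 - 0.4614i)(-0.5242i) = 0, so the state is separable.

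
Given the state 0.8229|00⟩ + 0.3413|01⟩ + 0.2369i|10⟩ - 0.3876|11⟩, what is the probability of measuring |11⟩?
0.1502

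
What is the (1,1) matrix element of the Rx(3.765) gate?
-0.3067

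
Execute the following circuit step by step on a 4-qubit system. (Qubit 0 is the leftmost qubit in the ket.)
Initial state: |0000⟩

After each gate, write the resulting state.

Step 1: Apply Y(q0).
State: i|1000⟩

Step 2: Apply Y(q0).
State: |0000⟩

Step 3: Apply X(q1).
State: |0100⟩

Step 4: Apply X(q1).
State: |0000⟩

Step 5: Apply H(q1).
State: 1/√2|0000⟩ + 1/√2|0100⟩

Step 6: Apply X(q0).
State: 1/√2|1000⟩ + 1/√2|1100⟩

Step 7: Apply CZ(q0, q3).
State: 1/√2|1000⟩ + 1/√2|1100⟩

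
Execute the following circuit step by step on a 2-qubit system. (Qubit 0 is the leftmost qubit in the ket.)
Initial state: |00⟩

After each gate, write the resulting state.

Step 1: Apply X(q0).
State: |10⟩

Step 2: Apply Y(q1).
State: i|11⟩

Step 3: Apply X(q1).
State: i|10⟩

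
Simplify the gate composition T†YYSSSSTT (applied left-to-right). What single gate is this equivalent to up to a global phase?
T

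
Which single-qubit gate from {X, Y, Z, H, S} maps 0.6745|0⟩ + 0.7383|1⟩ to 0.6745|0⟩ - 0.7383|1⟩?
Z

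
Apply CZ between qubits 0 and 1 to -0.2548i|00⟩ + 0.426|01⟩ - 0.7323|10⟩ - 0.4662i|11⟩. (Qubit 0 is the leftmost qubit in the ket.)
-0.2548i|00⟩ + 0.426|01⟩ - 0.7323|10⟩ + 0.4662i|11⟩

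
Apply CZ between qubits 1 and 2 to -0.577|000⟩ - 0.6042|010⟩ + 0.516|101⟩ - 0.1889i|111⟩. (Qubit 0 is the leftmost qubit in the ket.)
-0.577|000⟩ - 0.6042|010⟩ + 0.516|101⟩ + 0.1889i|111⟩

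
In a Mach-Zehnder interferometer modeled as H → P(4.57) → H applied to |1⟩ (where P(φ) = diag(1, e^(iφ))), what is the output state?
(0.571 + 0.4949i)|0⟩ + (0.429 - 0.4949i)|1⟩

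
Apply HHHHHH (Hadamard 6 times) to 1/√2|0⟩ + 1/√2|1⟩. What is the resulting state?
1/√2|0⟩ + 1/√2|1⟩

H² = I, so an even number of Hadamards cancels: H^6 = I and the state is unchanged.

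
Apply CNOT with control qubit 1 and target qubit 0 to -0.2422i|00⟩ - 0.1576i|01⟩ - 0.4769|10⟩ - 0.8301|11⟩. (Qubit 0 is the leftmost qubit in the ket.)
-0.2422i|00⟩ - 0.8301|01⟩ - 0.4769|10⟩ - 0.1576i|11⟩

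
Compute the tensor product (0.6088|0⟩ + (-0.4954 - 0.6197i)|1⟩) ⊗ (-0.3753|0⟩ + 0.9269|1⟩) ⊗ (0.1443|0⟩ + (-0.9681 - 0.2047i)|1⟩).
-0.03297|000⟩ + (0.2212 + 0.04677i)|001⟩ + 0.08143|010⟩ + (-0.5463 - 0.1155i)|011⟩ + (0.02683 + 0.03356i)|100⟩ + (-0.1324 - 0.2632i)|101⟩ + (-0.06626 - 0.08289i)|110⟩ + (0.327 + 0.6501i)|111⟩

amp(|b₁b₂…⟩) = product of the factor amplitudes for bits b₁, b₂, …; only kets whose every factor amplitude is nonzero survive.
|000⟩: (0.6088)(-0.3753)(0.1443) = -0.03297
|001⟩: (0.6088)(-0.3753)(-0.9681 - 0.2047i) = (0.2212 + 0.04677i)
|010⟩: (0.6088)(0.9269)(0.1443) = 0.08143
|011⟩: (0.6088)(0.9269)(-0.9681 - 0.2047i) = (-0.5463 - 0.1155i)
|100⟩: (-0.4954 - 0.6197i)(-0.3753)(0.1443) = (0.02683 + 0.03356i)
|101⟩: (-0.4954 - 0.6197i)(-0.3753)(-0.9681 - 0.2047i) = (-0.1324 - 0.2632i)
|110⟩: (-0.4954 - 0.6197i)(0.9269)(0.1443) = (-0.06626 - 0.08289i)
|111⟩: (-0.4954 - 0.6197i)(0.9269)(-0.9681 - 0.2047i) = (0.327 + 0.6501i)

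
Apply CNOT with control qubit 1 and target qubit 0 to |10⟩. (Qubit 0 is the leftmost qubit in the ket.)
|10⟩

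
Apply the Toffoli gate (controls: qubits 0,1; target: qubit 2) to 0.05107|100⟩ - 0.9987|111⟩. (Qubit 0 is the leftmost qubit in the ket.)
0.05107|100⟩ - 0.9987|110⟩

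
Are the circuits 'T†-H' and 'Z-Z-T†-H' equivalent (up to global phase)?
Yes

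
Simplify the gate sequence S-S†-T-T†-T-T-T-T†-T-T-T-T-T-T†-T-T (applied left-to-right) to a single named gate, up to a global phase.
I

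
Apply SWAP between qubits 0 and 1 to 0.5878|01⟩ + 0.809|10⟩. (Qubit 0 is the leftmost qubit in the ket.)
0.809|01⟩ + 0.5878|10⟩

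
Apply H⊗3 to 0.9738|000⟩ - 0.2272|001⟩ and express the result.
0.264|000⟩ + 0.4246|001⟩ + 0.264|010⟩ + 0.4246|011⟩ + 0.264|100⟩ + 0.4246|101⟩ + 0.264|110⟩ + 0.4246|111⟩

H⊗3 gives amp(|y⟩) = (1/2√2) Σ_x (−1)^(x·y) amp(|x⟩), where x·y is the number of positions in which both x and y have a 1.
|000⟩: (0.9738 - 0.2272)/(2√2) = 0.264
|001⟩: (0.9738 + 0.2272)/(2√2) = 0.4246
|010⟩: (0.9738 - 0.2272)/(2√2) = 0.264
|011⟩: (0.9738 + 0.2272)/(2√2) = 0.4246
|100⟩: (0.9738 - 0.2272)/(2√2) = 0.264
|101⟩: (0.9738 + 0.2272)/(2√2) = 0.4246
|110⟩: (0.9738 - 0.2272)/(2√2) = 0.264
|111⟩: (0.9738 + 0.2272)/(2√2) = 0.4246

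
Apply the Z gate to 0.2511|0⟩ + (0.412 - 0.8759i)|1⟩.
0.2511|0⟩ + (-0.412 + 0.8759i)|1⟩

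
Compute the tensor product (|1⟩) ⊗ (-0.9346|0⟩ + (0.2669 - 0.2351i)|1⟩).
-0.9346|10⟩ + (0.2669 - 0.2351i)|11⟩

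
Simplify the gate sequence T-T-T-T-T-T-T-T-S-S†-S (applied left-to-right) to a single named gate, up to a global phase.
S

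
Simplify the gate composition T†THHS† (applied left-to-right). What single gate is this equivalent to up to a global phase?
S†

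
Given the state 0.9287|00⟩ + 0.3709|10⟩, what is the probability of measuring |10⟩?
0.1376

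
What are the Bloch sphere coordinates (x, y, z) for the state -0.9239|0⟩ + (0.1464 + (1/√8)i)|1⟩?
(-0.2705, -0.6533, 0.7072)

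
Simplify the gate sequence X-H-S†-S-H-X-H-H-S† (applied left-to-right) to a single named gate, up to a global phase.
S†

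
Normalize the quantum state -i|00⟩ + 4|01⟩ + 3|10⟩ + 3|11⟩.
-0.169i|00⟩ + 0.6761|01⟩ + 0.5071|10⟩ + 0.5071|11⟩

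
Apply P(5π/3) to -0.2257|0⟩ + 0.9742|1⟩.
-0.2257|0⟩ + (0.4871 - 0.8437i)|1⟩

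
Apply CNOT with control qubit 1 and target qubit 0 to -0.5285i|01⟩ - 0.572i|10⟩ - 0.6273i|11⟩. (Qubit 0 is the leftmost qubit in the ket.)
-0.6273i|01⟩ - 0.572i|10⟩ - 0.5285i|11⟩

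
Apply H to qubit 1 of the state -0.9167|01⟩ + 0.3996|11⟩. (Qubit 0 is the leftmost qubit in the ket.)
-0.6482|00⟩ + 0.6482|01⟩ + 0.2826|10⟩ - 0.2826|11⟩

H on qubit 1 mixes each pair of kets that differ only in qubit 1: amplitudes (a, b) of (|…0…⟩, |…1…⟩) become ((a + b)/√2, (a − b)/√2). Kets absent from the input have amplitude 0.
(|00⟩, |01⟩): (a, b) = (0, -0.9167) → (-0.6482, 0.6482)
(|10⟩, |11⟩): (a, b) = (0, 0.3996) → (0.2826, -0.2826)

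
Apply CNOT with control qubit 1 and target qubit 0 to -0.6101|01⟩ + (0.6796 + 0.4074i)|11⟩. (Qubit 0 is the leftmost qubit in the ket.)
(0.6796 + 0.4074i)|01⟩ - 0.6101|11⟩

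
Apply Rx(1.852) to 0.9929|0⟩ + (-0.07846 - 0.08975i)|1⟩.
(0.525 + 0.06271i)|0⟩ + (-0.04716 - 0.8475i)|1⟩

Rx(1.852) = [[cos(θ/2), −i·sin(θ/2)], [−i·sin(θ/2), cos(θ/2)]]; θ = 1.852, cos(θ/2) ≈ 0.601036, sin(θ/2) ≈ 0.799222.
With a = amp(|0⟩) = 0.9929 and b = amp(|1⟩) = (-0.07846 - 0.08975i):
new amp(|0⟩) = (0.601036)·a + (-0.799222i)·b = (0.525 + 0.06271i)
new amp(|1⟩) = (-0.799222i)·a + (0.601036)·b = (-0.04716 - 0.8475i)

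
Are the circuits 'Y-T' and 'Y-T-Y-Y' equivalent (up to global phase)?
Yes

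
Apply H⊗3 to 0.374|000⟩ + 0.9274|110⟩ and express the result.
0.4601|000⟩ + 0.4601|001⟩ - 0.1957|010⟩ - 0.1957|011⟩ - 0.1957|100⟩ - 0.1957|101⟩ + 0.4601|110⟩ + 0.4601|111⟩

H⊗3 gives amp(|y⟩) = (1/2√2) Σ_x (−1)^(x·y) amp(|x⟩), where x·y is the number of positions in which both x and y have a 1.
|000⟩: (0.374 + 0.9274)/(2√2) = 0.4601
|001⟩: (0.374 + 0.9274)/(2√2) = 0.4601
|010⟩: (0.374 - 0.9274)/(2√2) = -0.1957
|011⟩: (0.374 - 0.9274)/(2√2) = -0.1957
|100⟩: (0.374 - 0.9274)/(2√2) = -0.1957
|101⟩: (0.374 - 0.9274)/(2√2) = -0.1957
|110⟩: (0.374 + 0.9274)/(2√2) = 0.4601
|111⟩: (0.374 + 0.9274)/(2√2) = 0.4601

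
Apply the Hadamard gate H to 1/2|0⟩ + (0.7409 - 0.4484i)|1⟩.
(0.8774 - 0.3171i)|0⟩ + (-0.1703 + 0.3171i)|1⟩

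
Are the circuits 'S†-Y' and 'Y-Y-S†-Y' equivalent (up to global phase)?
Yes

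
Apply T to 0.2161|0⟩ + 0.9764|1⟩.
0.2161|0⟩ + (0.6904 + 0.6904i)|1⟩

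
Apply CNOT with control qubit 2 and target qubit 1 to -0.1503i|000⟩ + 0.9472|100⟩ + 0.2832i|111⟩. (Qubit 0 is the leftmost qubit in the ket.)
-0.1503i|000⟩ + 0.9472|100⟩ + 0.2832i|101⟩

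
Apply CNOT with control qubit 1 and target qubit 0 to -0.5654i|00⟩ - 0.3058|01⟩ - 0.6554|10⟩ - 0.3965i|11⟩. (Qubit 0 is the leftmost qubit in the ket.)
-0.5654i|00⟩ - 0.3965i|01⟩ - 0.6554|10⟩ - 0.3058|11⟩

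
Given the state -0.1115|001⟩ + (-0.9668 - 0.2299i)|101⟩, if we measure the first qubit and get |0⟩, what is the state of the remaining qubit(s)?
-|01⟩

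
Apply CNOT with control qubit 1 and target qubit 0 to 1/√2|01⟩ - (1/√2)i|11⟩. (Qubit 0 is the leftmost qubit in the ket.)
-(1/√2)i|01⟩ + 1/√2|11⟩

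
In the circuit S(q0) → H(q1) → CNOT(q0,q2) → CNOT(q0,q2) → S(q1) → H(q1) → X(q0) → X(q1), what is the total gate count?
8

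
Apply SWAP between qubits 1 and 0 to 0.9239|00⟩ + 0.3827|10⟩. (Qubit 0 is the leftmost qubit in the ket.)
0.9239|00⟩ + 0.3827|01⟩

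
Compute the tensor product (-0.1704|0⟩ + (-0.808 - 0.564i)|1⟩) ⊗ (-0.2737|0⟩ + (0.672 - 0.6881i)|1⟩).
0.04664|00⟩ + (-0.1145 + 0.1173i)|01⟩ + (0.2211 + 0.1544i)|10⟩ + (-0.9311 + 0.177i)|11⟩

amp(|b₁b₂…⟩) = product of the factor amplitudes for bits b₁, b₂, …; only kets whose every factor amplitude is nonzero survive.
|00⟩: (-0.1704)(-0.2737) = 0.04664
|01⟩: (-0.1704)(0.672 - 0.6881i) = (-0.1145 + 0.1173i)
|10⟩: (-0.808 - 0.564i)(-0.2737) = (0.2211 + 0.1544i)
|11⟩: (-0.808 - 0.564i)(0.672 - 0.6881i) = (-0.9311 + 0.177i)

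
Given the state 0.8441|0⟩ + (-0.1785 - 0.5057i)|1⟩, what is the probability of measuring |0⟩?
0.7125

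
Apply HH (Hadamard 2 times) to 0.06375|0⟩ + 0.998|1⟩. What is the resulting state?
0.06375|0⟩ + 0.998|1⟩

H² = I, so an even number of Hadamards cancels: H^2 = I and the state is unchanged.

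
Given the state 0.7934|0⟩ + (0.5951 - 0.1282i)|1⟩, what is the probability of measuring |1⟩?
0.3706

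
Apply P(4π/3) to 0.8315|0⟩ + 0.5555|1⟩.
0.8315|0⟩ + (-0.2778 - 0.4811i)|1⟩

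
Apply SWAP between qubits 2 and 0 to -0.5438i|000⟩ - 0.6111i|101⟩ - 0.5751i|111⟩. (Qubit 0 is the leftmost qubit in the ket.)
-0.5438i|000⟩ - 0.6111i|101⟩ - 0.5751i|111⟩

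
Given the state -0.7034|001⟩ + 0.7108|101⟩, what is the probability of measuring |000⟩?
0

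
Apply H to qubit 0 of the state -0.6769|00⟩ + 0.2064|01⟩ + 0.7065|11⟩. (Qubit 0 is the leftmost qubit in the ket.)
-0.4786|00⟩ + 0.6455|01⟩ - 0.4786|10⟩ - 0.3536|11⟩

H on qubit 0 mixes each pair of kets that differ only in qubit 0: amplitudes (a, b) of (|…0…⟩, |…1…⟩) become ((a + b)/√2, (a − b)/√2). Kets absent from the input have amplitude 0.
(|00⟩, |10⟩): (a, b) = (-0.6769, 0) → (-0.4786, -0.4786)
(|01⟩, |11⟩): (a, b) = (0.2064, 0.7065) → (0.6455, -0.3536)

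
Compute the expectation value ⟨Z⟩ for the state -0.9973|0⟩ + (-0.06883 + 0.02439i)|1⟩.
0.9893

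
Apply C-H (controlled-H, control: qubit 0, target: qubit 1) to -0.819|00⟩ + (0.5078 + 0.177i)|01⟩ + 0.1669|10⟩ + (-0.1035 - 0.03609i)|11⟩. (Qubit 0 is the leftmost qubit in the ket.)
-0.819|00⟩ + (0.5078 + 0.177i)|01⟩ + (0.04483 - 0.02552i)|10⟩ + (0.1912 + 0.02552i)|11⟩

C-H leaves the control-|0⟩ kets |00⟩, |01⟩ unchanged and applies H to qubit 1 on the control-|1⟩ pair (|10⟩, |11⟩).
H = [[1/√2, 1/√2], [1/√2, -1/√2]].
With a = amp(|10⟩) = 0.1669 and b = amp(|11⟩) = (-0.1035 - 0.03609i):
new amp(|10⟩) = (1/√2)·a + (1/√2)·b = (0.04483 - 0.02552i)
new amp(|11⟩) = (1/√2)·a + (-1/√2)·b = (0.1912 + 0.02552i)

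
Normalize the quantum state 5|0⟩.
|0⟩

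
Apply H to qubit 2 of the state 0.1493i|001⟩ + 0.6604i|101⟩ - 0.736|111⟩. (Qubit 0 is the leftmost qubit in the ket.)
0.1056i|000⟩ - 0.1056i|001⟩ + 0.467i|100⟩ - 0.467i|101⟩ - 0.5204|110⟩ + 0.5204|111⟩

H on qubit 2 mixes each pair of kets that differ only in qubit 2: amplitudes (a, b) of (|…0…⟩, |…1…⟩) become ((a + b)/√2, (a − b)/√2). Kets absent from the input have amplitude 0.
(|000⟩, |001⟩): (a, b) = (0, 0.1493i) → (0.1056i, -0.1056i)
(|100⟩, |101⟩): (a, b) = (0, 0.6604i) → (0.467i, -0.467i)
(|110⟩, |111⟩): (a, b) = (0, -0.736) → (-0.5204, 0.5204)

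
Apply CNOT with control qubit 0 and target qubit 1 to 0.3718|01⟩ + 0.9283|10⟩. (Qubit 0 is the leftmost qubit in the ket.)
0.3718|01⟩ + 0.9283|11⟩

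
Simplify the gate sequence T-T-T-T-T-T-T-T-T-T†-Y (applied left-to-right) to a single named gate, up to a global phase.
Y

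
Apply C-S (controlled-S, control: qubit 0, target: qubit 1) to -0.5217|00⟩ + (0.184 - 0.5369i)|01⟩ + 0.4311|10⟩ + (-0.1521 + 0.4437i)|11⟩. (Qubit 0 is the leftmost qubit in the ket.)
-0.5217|00⟩ + (0.184 - 0.5369i)|01⟩ + 0.4311|10⟩ + (-0.4437 - 0.1521i)|11⟩

C-S leaves the control-|0⟩ kets |00⟩, |01⟩ unchanged and applies S to qubit 1 on the control-|1⟩ pair (|10⟩, |11⟩).
S = [[1, 0], [0, i]].
With a = amp(|10⟩) = 0.4311 and b = amp(|11⟩) = (-0.1521 + 0.4437i):
new amp(|10⟩) = (1)·a = 0.4311
new amp(|11⟩) = (i)·b = (-0.4437 - 0.1521i)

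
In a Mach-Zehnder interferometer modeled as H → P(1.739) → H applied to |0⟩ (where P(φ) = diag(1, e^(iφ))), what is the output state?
(0.4163 + 0.4929i)|0⟩ + (0.5837 - 0.4929i)|1⟩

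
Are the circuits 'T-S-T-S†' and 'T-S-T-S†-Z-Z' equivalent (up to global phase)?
Yes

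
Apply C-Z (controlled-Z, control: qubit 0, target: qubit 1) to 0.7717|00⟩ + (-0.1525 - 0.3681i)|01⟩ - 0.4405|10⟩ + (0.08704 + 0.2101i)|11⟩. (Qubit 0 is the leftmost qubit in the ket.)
0.7717|00⟩ + (-0.1525 - 0.3681i)|01⟩ - 0.4405|10⟩ + (-0.08704 - 0.2101i)|11⟩

C-Z leaves the control-|0⟩ kets |00⟩, |01⟩ unchanged and applies Z to qubit 1 on the control-|1⟩ pair (|10⟩, |11⟩).
Z = [[1, 0], [0, -1]].
With a = amp(|10⟩) = -0.4405 and b = amp(|11⟩) = (0.08704 + 0.2101i):
new amp(|10⟩) = (1)·a = -0.4405
new amp(|11⟩) = (-1)·b = (-0.08704 - 0.2101i)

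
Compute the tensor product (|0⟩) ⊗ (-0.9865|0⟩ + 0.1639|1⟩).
-0.9865|00⟩ + 0.1639|01⟩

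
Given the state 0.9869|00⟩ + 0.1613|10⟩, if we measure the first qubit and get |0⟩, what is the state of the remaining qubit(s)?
|0⟩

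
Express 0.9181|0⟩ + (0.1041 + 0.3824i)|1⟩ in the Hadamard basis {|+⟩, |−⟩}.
(0.7228 + 0.2704i)|+⟩ + (0.5756 - 0.2704i)|−⟩

With |ψ⟩ = α|0⟩ + β|1⟩, the Hadamard-basis coefficients are ⟨+|ψ⟩ = (α + β)/√2 and ⟨−|ψ⟩ = (α − β)/√2.
Here α = 0.9181, β = (0.1041 + 0.3824i): (α + β)/√2 = (0.7228 + 0.2704i), (α − β)/√2 = (0.5756 - 0.2704i).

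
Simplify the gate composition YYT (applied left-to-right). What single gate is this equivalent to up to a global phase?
T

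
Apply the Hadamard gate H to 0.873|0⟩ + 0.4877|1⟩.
0.9622|0⟩ + 0.2724|1⟩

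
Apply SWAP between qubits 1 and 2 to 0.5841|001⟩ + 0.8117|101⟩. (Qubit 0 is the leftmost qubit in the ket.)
0.5841|010⟩ + 0.8117|110⟩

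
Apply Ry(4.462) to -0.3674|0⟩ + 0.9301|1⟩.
-0.5093|0⟩ - 0.8606|1⟩

Ry(4.462) = [[cos(θ/2), −sin(θ/2)], [sin(θ/2), cos(θ/2)]]; θ = 4.462, cos(θ/2) ≈ -0.613278, sin(θ/2) ≈ 0.789867.
With a = amp(|0⟩) = -0.3674 and b = amp(|1⟩) = 0.9301:
new amp(|0⟩) = (-0.613278)·a + (-0.789867)·b = -0.5093
new amp(|1⟩) = (0.789867)·a + (-0.613278)·b = -0.8606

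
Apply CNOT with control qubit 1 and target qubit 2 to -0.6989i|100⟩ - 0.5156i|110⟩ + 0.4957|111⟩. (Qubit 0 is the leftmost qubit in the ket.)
-0.6989i|100⟩ + 0.4957|110⟩ - 0.5156i|111⟩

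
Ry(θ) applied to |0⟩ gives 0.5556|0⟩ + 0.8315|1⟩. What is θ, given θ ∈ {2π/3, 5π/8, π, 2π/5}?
5π/8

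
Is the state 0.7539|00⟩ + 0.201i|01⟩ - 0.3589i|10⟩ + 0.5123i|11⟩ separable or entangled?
Entangled

Writing the state as a|00⟩ + b|01⟩ + c|10⟩ + d|11⟩, it is a product state iff ad − bc = 0.
Here (a, b, c, d) = (0.7539, 0.201i, -0.3589i, 0.5123i): ad − bc = (0.7539)(0.5123i) − (0.201i)(-0.3589i) = (-0.07214 + 0.3862i) ≠ 0, so the state is entangled.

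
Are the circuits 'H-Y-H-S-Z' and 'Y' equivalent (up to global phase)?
No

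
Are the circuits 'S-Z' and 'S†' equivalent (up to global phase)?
Yes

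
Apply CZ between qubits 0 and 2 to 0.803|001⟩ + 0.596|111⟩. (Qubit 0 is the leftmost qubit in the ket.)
0.803|001⟩ - 0.596|111⟩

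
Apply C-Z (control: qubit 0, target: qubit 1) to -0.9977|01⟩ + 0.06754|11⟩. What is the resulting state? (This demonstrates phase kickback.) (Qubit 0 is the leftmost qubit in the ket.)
-0.9977|01⟩ - 0.06754|11⟩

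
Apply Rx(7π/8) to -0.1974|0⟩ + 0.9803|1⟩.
(-0.03851 - 0.9615i)|0⟩ + (0.1912 + 0.1936i)|1⟩

Rx(7π/8) = [[cos(θ/2), −i·sin(θ/2)], [−i·sin(θ/2), cos(θ/2)]]; θ = 7π/8, cos(θ/2) ≈ 0.19509, sin(θ/2) ≈ 0.980785.
With a = amp(|0⟩) = -0.1974 and b = amp(|1⟩) = 0.9803:
new amp(|0⟩) = (0.19509)·a + (-0.980785i)·b = (-0.03851 - 0.9615i)
new amp(|1⟩) = (-0.980785i)·a + (0.19509)·b = (0.1912 + 0.1936i)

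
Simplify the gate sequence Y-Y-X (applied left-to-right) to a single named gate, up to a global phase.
X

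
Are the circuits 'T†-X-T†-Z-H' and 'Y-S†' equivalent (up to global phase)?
No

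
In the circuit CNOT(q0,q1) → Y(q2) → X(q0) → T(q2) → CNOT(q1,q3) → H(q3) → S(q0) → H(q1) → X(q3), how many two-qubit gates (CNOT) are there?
2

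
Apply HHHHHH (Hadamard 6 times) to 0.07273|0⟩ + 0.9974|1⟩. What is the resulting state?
0.07273|0⟩ + 0.9974|1⟩

H² = I, so an even number of Hadamards cancels: H^6 = I and the state is unchanged.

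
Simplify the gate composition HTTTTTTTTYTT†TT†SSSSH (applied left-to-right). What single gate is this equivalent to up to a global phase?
Y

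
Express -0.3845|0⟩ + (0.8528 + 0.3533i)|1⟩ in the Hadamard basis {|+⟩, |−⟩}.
(0.3311 + 0.2498i)|+⟩ + (-0.8749 - 0.2498i)|−⟩

With |ψ⟩ = α|0⟩ + β|1⟩, the Hadamard-basis coefficients are ⟨+|ψ⟩ = (α + β)/√2 and ⟨−|ψ⟩ = (α − β)/√2.
Here α = -0.3845, β = (0.8528 + 0.3533i): (α + β)/√2 = (0.3311 + 0.2498i), (α − β)/√2 = (-0.8749 - 0.2498i).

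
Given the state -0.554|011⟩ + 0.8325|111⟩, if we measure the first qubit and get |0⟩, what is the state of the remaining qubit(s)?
-|11⟩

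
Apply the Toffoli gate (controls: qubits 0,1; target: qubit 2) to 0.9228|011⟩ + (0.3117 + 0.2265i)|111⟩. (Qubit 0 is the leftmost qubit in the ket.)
0.9228|011⟩ + (0.3117 + 0.2265i)|110⟩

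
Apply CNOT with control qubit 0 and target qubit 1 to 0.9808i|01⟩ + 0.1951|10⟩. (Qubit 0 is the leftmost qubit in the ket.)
0.9808i|01⟩ + 0.1951|11⟩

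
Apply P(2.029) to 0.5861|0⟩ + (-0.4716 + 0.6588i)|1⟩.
0.5861|0⟩ + (-0.3822 - 0.7144i)|1⟩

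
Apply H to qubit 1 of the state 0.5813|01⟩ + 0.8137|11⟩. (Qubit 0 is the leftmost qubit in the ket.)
0.411|00⟩ - 0.411|01⟩ + 0.5754|10⟩ - 0.5754|11⟩

H on qubit 1 mixes each pair of kets that differ only in qubit 1: amplitudes (a, b) of (|…0…⟩, |…1…⟩) become ((a + b)/√2, (a − b)/√2). Kets absent from the input have amplitude 0.
(|00⟩, |01⟩): (a, b) = (0, 0.5813) → (0.411, -0.411)
(|10⟩, |11⟩): (a, b) = (0, 0.8137) → (0.5754, -0.5754)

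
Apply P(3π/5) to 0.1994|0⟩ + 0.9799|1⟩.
0.1994|0⟩ + (-0.3028 + 0.9319i)|1⟩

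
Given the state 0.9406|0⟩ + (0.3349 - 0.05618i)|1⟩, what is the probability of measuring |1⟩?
0.1153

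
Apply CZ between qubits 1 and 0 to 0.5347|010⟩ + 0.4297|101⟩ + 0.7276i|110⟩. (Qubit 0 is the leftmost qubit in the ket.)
0.5347|010⟩ + 0.4297|101⟩ - 0.7276i|110⟩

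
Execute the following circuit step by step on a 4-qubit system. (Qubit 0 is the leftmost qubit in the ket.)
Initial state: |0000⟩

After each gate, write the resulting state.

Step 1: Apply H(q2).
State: 1/√2|0000⟩ + 1/√2|0010⟩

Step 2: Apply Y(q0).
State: (1/√2)i|1000⟩ + (1/√2)i|1010⟩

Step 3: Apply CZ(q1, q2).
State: (1/√2)i|1000⟩ + (1/√2)i|1010⟩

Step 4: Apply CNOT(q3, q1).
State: (1/√2)i|1000⟩ + (1/√2)i|1010⟩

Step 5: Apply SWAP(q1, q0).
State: (1/√2)i|0100⟩ + (1/√2)i|0110⟩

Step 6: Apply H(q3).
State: (1/2)i|0100⟩ + (1/2)i|0101⟩ + (1/2)i|0110⟩ + (1/2)i|0111⟩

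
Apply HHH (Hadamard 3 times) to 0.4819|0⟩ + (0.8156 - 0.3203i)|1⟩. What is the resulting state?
(0.9175 - 0.2265i)|0⟩ + (-0.236 + 0.2265i)|1⟩

H² = I, so H^3 = H: a single Hadamard. With (a, b) = (0.4819, (0.8156 - 0.3203i)), H gives ((a + b)/√2, (a − b)/√2) = ((0.9175 - 0.2265i), (-0.236 + 0.2265i)).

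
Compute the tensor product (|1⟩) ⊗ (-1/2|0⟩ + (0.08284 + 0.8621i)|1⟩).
-1/2|10⟩ + (0.08284 + 0.8621i)|11⟩

amp(|b₁b₂…⟩) = product of the factor amplitudes for bits b₁, b₂, …; only kets whose every factor amplitude is nonzero survive.
|10⟩: (1)(-1/2) = -1/2
|11⟩: (1)(0.08284 + 0.8621i) = (0.08284 + 0.8621i)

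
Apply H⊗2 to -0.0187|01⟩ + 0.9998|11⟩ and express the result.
0.4906|00⟩ - 0.4906|01⟩ - 0.5093|10⟩ + 0.5093|11⟩

H⊗2 gives amp(|y⟩) = (1/2) Σ_x (−1)^(x·y) amp(|x⟩), where x·y is the number of positions in which both x and y have a 1.
|00⟩: (-0.0187 + 0.9998)/2 = 0.4906
|01⟩: (0.0187 - 0.9998)/2 = -0.4906
|10⟩: (-0.0187 - 0.9998)/2 = -0.5093
|11⟩: (0.0187 + 0.9998)/2 = 0.5093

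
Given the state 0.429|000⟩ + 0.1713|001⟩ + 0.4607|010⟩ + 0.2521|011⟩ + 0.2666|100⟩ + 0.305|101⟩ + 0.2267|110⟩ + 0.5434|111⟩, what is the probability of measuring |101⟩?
0.09303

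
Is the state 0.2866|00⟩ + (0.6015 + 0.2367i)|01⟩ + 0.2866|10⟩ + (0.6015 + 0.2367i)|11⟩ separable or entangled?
Separable

Writing the state as a|00⟩ + b|01⟩ + c|10⟩ + d|11⟩, it is a product state iff ad − bc = 0.
Here (a, b, c, d) = (0.2866, (0.6015 + 0.2367i), 0.2866, (0.6015 + 0.2367i)): ad − bc = (0.2866)(0.6015 + 0.2367i) − (0.6015 + 0.2367i)(0.2866) = 0, so the state is separable.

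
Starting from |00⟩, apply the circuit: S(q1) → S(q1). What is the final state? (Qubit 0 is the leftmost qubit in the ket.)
|00⟩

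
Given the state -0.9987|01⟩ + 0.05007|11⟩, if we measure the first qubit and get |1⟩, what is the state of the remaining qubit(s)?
|1⟩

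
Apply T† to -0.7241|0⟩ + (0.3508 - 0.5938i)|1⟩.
-0.7241|0⟩ + (-0.1718 - 0.6679i)|1⟩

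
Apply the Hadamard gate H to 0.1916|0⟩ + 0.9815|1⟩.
0.8295|0⟩ - 0.5585|1⟩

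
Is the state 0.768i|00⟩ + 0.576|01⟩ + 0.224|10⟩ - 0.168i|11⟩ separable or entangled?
Separable

Writing the state as a|00⟩ + b|01⟩ + c|10⟩ + d|11⟩, it is a product state iff ad − bc = 0.
Here (a, b, c, d) = (0.768i, 0.576, 0.224, -0.168i): ad − bc = (0.768i)(-0.168i) − (0.576)(0.224) = 0, so the state is separable.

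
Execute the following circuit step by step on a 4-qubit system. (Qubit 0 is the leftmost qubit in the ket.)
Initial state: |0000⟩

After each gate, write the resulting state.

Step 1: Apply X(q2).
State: |0010⟩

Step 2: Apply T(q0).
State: |0010⟩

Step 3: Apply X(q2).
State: |0000⟩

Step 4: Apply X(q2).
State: |0010⟩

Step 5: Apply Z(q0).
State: |0010⟩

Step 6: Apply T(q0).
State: |0010⟩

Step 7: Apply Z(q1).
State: |0010⟩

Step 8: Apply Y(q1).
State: i|0110⟩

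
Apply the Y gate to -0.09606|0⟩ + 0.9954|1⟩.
-0.9954i|0⟩ - 0.09606i|1⟩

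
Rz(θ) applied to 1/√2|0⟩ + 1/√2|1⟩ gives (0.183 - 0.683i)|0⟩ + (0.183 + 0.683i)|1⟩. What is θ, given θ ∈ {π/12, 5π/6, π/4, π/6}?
5π/6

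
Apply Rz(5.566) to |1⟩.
(-0.9364 + 0.351i)|1⟩

Rz(5.566) = [[e^(−iθ/2), 0], [0, e^(iθ/2)]] with e^(±iθ/2) = cos(θ/2) ± i·sin(θ/2); θ = 5.566, cos(θ/2) ≈ -0.936392, sin(θ/2) ≈ 0.350957.
With a = amp(|0⟩) = 0 and b = amp(|1⟩) = 1:
new amp(|0⟩) = (-0.936392 - 0.350957i)·a = 0
new amp(|1⟩) = (-0.936392 + 0.350957i)·b = (-0.9364 + 0.351i)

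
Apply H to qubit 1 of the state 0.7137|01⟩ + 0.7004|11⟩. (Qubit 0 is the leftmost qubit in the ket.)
0.5047|00⟩ - 0.5047|01⟩ + 0.4953|10⟩ - 0.4953|11⟩

H on qubit 1 mixes each pair of kets that differ only in qubit 1: amplitudes (a, b) of (|…0…⟩, |…1…⟩) become ((a + b)/√2, (a − b)/√2). Kets absent from the input have amplitude 0.
(|00⟩, |01⟩): (a, b) = (0, 0.7137) → (0.5047, -0.5047)
(|10⟩, |11⟩): (a, b) = (0, 0.7004) → (0.4953, -0.4953)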